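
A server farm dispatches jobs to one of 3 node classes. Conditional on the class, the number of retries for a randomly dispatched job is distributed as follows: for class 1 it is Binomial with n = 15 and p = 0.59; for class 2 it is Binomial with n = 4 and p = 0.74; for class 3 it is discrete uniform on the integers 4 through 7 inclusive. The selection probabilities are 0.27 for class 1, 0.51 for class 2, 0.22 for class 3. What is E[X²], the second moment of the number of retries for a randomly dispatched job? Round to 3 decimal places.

33.918

For each component E[X²] = Var + (mean)², giving 1: 81.951; 2: 9.5312; 3: 31.5.
Overall E[X²] = 0.27·81.951 + 0.51·9.5312 + 0.22·31.5 = 33.9177.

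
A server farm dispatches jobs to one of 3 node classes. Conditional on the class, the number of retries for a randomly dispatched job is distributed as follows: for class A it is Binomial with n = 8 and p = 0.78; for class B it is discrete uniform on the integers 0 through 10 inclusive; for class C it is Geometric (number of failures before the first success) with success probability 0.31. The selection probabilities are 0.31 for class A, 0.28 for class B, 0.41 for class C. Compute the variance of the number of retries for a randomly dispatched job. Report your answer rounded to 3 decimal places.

9.234

Per component, A: μ=6.24, E[X²]=40.3104; B: μ=5, E[X²]=35; C: μ=2.22581, E[X²]=12.1342.
E[X] = 0.31·6.24 + 0.28·5 + 0.41·2.22581 = 4.24698.
E[X²] = 0.31·40.3104 + 0.28·35 + 0.41·12.1342 = 27.2713.
Var(X) = E[X²] − (E[X])² = 27.2713 − 18.0368 = 9.23442.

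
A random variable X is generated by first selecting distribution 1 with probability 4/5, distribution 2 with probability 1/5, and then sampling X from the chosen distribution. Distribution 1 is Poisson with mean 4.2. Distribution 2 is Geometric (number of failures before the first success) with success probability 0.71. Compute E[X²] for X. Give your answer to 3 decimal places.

For each component E[X²] = Var + (mean)², giving 1: 21.84; 2: 0.742115.
Overall E[X²] = 0.8·21.84 + 0.2·0.742115 = 17.6204.

17.620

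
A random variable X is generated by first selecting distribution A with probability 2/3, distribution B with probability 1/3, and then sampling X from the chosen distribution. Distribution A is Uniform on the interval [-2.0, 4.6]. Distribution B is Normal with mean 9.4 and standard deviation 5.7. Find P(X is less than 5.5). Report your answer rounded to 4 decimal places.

0.7490

Conditional on each component, P(X < 5.5): A: 1; B: 0.246921.
By total probability, P(X < 5.5) = 0.666667·1 + 0.333333·0.246921 = 0.748974.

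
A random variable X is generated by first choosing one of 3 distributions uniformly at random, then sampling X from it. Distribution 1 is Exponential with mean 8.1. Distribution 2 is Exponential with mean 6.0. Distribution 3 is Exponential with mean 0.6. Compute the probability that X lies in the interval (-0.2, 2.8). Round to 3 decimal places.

0.552

Conditional on each component, P(-0.2 < X < 2.8): 1: 0.29226; 2: 0.372911; 3: 0.990596.
By total probability, P(-0.2 < X < 2.8) = 0.333333·0.29226 + 0.333333·0.372911 + 0.333333·0.990596 = 0.551923.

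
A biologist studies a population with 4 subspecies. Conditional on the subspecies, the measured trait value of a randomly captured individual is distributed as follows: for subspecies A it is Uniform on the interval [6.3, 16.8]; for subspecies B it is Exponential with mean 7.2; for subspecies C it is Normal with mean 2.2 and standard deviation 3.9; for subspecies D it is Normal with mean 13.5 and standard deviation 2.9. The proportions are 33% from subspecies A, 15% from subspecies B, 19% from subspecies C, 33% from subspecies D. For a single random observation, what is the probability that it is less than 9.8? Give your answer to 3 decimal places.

0.440

Conditional on each subspecies, P(X < 9.8): A: 0.333333; B: 0.743624; C: 0.974335; D: 0.101002.
By total probability, P(X < 9.8) = 0.33·0.333333 + 0.15·0.743624 + 0.19·0.974335 + 0.33·0.101002 = 0.439998.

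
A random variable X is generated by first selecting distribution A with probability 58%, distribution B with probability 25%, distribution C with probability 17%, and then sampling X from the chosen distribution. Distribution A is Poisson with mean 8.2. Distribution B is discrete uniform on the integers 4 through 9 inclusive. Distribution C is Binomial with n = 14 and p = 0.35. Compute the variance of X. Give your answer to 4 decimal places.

Per component, A: μ=8.2, E[X²]=75.44; B: μ=6.5, E[X²]=45.1667; C: μ=4.9, E[X²]=27.195.
E[X] = 0.58·8.2 + 0.25·6.5 + 0.17·4.9 = 7.214.
E[X²] = 0.58·75.44 + 0.25·45.1667 + 0.17·27.195 = 59.67.
Var(X) = E[X²] − (E[X])² = 59.67 − 52.0418 = 7.62822.

7.6282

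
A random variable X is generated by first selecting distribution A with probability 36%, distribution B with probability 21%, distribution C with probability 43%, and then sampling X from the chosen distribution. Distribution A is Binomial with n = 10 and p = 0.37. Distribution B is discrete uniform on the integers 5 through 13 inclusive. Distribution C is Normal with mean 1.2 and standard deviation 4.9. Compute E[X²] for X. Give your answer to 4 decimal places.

35.1211

For each component E[X²] = Var + (mean)², giving A: 16.021; B: 87.6667; C: 25.45.
Overall E[X²] = 0.36·16.021 + 0.21·87.6667 + 0.43·25.45 = 35.1211.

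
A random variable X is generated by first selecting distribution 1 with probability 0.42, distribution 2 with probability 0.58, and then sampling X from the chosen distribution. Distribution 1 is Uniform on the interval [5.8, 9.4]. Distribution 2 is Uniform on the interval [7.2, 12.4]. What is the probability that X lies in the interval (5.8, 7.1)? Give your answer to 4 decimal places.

0.1517

Conditional on each component, P(5.8 < X < 7.1): 1: 0.361111; 2: 0.
By total probability, P(5.8 < X < 7.1) = 0.42·0.361111 + 0.58·0 = 0.151667.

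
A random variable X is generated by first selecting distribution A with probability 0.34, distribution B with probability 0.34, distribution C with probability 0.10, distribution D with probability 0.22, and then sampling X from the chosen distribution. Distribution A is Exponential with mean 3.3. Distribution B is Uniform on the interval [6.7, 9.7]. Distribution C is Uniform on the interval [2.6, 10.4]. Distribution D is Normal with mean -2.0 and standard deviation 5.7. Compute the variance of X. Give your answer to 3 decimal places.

Per component, A: μ=3.3, E[X²]=21.78; B: μ=8.2, E[X²]=67.99; C: μ=6.5, E[X²]=47.32; D: μ=-2, E[X²]=36.49.
E[X] = 0.34·3.3 + 0.34·8.2 + 0.1·6.5 + 0.22·-2 = 4.12.
E[X²] = 0.34·21.78 + 0.34·67.99 + 0.1·47.32 + 0.22·36.49 = 43.2816.
Var(X) = E[X²] − (E[X])² = 43.2816 − 16.9744 = 26.3072.

26.307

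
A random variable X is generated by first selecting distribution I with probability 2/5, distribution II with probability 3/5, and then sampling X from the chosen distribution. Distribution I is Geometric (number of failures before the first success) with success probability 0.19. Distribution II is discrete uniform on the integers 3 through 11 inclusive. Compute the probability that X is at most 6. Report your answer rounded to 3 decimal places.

0.575

Conditional on each component, P(X ≤ 6): I: 0.771232; II: 0.444444.
By total probability, P(X ≤ 6) = 0.4·0.771232 + 0.6·0.444444 = 0.575159.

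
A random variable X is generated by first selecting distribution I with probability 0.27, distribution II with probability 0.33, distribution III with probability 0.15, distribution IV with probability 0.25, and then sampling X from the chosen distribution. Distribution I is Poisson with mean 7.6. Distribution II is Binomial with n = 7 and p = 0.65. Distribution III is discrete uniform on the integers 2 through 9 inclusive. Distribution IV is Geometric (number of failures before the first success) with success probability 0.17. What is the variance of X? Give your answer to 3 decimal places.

Per component, I: μ=7.6, E[X²]=65.36; II: μ=4.55, E[X²]=22.295; III: μ=5.5, E[X²]=35.5; IV: μ=4.88235, E[X²]=52.5571.
E[X] = 0.27·7.6 + 0.33·4.55 + 0.15·5.5 + 0.25·4.88235 = 5.59909.
E[X²] = 0.27·65.36 + 0.33·22.295 + 0.15·35.5 + 0.25·52.5571 = 43.4688.
Var(X) = E[X²] − (E[X])² = 43.4688 − 31.3498 = 12.119.

12.119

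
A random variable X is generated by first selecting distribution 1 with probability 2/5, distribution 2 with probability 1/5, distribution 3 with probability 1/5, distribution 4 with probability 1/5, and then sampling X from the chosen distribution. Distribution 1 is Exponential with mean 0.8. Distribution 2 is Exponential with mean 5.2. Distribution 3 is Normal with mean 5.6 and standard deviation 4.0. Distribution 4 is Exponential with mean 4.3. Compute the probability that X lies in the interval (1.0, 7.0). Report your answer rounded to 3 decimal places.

0.449

Conditional on each component, P(1.0 < X < 7.0): 1: 0.286346; 2: 0.564814; 3: 0.511759; 4: 0.596164.
By total probability, P(1.0 < X < 7.0) = 0.4·0.286346 + 0.2·0.564814 + 0.2·0.511759 + 0.2·0.596164 = 0.449086.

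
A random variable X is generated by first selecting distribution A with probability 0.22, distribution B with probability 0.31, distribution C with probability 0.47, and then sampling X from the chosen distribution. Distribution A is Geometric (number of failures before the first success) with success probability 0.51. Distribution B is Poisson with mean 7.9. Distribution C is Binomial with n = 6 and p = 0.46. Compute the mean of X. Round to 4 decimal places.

Component means — A: 0.960784; B: 7.9; C: 2.76.
E[X] = 0.22·0.960784 + 0.31·7.9 + 0.47·2.76 = 3.95757.

3.9576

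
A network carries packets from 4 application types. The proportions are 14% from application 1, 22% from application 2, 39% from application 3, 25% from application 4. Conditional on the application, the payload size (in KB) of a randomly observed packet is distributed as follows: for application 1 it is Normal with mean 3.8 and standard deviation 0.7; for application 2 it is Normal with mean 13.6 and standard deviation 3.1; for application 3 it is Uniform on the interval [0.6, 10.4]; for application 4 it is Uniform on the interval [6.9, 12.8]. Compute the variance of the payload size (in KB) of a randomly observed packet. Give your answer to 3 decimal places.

Per component, 1: μ=3.8, E[X²]=14.93; 2: μ=13.6, E[X²]=194.57; 3: μ=5.5, E[X²]=38.2533; 4: μ=9.85, E[X²]=99.9233.
E[X] = 0.14·3.8 + 0.22·13.6 + 0.39·5.5 + 0.25·9.85 = 8.1315.
E[X²] = 0.14·14.93 + 0.22·194.57 + 0.39·38.2533 + 0.25·99.9233 = 84.7952.
Var(X) = E[X²] − (E[X])² = 84.7952 − 66.1213 = 18.6739.

18.674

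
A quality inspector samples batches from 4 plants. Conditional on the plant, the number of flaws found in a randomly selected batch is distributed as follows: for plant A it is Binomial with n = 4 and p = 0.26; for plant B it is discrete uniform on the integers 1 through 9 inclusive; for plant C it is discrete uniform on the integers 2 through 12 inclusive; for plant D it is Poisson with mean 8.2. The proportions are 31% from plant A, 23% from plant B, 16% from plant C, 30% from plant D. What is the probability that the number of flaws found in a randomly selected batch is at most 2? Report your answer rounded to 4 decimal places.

0.3616

Conditional on each plant, P(X ≤ 2): A: 0.943405; B: 0.222222; C: 0.0909091; D: 0.0117607.
By total probability, P(X ≤ 2) = 0.31·0.943405 + 0.23·0.222222 + 0.16·0.0909091 + 0.3·0.0117607 = 0.36164.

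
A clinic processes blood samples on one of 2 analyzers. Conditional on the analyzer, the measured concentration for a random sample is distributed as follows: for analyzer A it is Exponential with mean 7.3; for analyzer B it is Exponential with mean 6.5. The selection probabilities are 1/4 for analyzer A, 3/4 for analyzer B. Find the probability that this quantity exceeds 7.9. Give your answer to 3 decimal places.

Conditional on each analyzer, P(X > 7.9): A: 0.338852; B: 0.296596.
By total probability, P(X > 7.9) = 0.25·0.338852 + 0.75·0.296596 = 0.30716.

0.307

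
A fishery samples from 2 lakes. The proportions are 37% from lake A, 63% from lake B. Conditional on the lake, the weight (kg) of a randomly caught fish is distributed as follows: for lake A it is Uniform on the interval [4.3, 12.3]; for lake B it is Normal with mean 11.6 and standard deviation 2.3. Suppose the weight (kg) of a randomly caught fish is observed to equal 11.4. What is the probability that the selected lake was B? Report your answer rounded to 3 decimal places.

Likelihoods f(11.4 | ·): A: 0.125; B: 0.172799.
Posterior ∝ prior × likelihood. Numerator for B: 0.63·0.172799 = 0.108863.
Normalizing constant: 0.37·0.125 + 0.63·0.172799 = 0.155113.
P(B | observation) = 0.108863 / 0.155113 = 0.701831.

0.702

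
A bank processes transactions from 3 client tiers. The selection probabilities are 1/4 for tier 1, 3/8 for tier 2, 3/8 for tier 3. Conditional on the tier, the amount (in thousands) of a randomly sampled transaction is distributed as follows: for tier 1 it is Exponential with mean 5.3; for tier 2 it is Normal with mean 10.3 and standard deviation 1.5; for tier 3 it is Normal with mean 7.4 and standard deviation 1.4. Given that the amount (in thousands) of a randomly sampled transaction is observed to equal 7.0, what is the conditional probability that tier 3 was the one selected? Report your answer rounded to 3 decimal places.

0.827

Likelihoods f(7.0 | ·): 1: 0.0503649; 2: 0.0236497; 3: 0.273562.
Posterior ∝ prior × likelihood. Numerator for 3: 0.375·0.273562 = 0.102586.
Normalizing constant: 0.25·0.0503649 + 0.375·0.0236497 + 0.375·0.273562 = 0.124046.
P(3 | observation) = 0.102586 / 0.124046 = 0.827.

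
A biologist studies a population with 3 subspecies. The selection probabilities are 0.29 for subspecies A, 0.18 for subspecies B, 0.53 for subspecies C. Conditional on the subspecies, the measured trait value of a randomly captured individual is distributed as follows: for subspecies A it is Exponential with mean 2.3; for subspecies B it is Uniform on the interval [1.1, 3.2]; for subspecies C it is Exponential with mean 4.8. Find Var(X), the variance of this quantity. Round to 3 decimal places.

Per component, A: μ=2.3, E[X²]=10.58; B: μ=2.15, E[X²]=4.99; C: μ=4.8, E[X²]=46.08.
E[X] = 0.29·2.3 + 0.18·2.15 + 0.53·4.8 = 3.598.
E[X²] = 0.29·10.58 + 0.18·4.99 + 0.53·46.08 = 28.3888.
Var(X) = E[X²] − (E[X])² = 28.3888 − 12.9456 = 15.4432.

15.443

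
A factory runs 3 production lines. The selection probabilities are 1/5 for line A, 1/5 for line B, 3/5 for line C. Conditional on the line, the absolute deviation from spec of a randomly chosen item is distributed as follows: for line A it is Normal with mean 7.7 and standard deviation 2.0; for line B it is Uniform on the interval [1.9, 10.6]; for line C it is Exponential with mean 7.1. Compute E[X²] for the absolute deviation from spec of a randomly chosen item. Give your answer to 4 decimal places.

82.2240

For each component E[X²] = Var + (mean)², giving A: 63.29; B: 45.37; C: 100.82.
Overall E[X²] = 0.2·63.29 + 0.2·45.37 + 0.6·100.82 = 82.224.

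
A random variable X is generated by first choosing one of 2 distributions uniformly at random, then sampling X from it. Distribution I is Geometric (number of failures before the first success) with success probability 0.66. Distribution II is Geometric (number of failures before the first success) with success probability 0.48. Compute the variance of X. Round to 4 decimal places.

1.5994

Per component, I: μ=0.515152, E[X²]=1.04591; II: μ=1.08333, E[X²]=3.43056.
E[X] = 0.5·0.515152 + 0.5·1.08333 = 0.799242.
E[X²] = 0.5·1.04591 + 0.5·3.43056 = 2.23823.
Var(X) = E[X²] − (E[X])² = 2.23823 − 0.638788 = 1.59945.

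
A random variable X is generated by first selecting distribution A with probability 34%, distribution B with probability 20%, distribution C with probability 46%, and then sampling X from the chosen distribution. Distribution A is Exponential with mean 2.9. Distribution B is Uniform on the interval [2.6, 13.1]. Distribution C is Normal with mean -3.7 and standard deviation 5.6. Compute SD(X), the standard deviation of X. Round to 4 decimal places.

6.3146

Per component, A: μ=2.9, E[X²]=16.82; B: μ=7.85, E[X²]=70.81; C: μ=-3.7, E[X²]=45.05.
E[X] = 0.34·2.9 + 0.2·7.85 + 0.46·-3.7 = 0.854.
E[X²] = 0.34·16.82 + 0.2·70.81 + 0.46·45.05 = 40.6038.
Var(X) = E[X²] − (E[X])² = 40.6038 − 0.729316 = 39.8745.
SD(X) = √39.8745 = 6.31462.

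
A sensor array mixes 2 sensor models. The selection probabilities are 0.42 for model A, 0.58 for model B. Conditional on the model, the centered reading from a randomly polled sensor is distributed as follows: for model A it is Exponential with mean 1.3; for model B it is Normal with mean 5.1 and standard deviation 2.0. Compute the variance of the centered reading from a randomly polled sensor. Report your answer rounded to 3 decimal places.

Per component, A: μ=1.3, E[X²]=3.38; B: μ=5.1, E[X²]=30.01.
E[X] = 0.42·1.3 + 0.58·5.1 = 3.504.
E[X²] = 0.42·3.38 + 0.58·30.01 = 18.8254.
Var(X) = E[X²] − (E[X])² = 18.8254 − 12.278 = 6.54738.

6.547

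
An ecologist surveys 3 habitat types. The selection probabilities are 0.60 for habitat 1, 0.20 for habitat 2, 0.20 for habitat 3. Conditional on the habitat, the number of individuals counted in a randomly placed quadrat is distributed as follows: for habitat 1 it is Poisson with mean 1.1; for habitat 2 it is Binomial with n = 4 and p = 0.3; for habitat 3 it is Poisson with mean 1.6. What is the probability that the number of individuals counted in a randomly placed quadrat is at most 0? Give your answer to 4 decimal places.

0.2881

Conditional on each habitat, P(X ≤ 0): 1: 0.332871; 2: 0.2401; 3: 0.201897.
By total probability, P(X ≤ 0) = 0.6·0.332871 + 0.2·0.2401 + 0.2·0.201897 = 0.288122.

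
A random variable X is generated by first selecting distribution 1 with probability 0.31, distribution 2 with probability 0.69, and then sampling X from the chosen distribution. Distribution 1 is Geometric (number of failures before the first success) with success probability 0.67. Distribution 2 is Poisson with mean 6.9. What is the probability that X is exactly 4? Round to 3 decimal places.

0.068

Conditional on each component, P(X = 4): 1: 0.00794567; 2: 0.0951816.
By total probability, P(X = 4) = 0.31·0.00794567 + 0.69·0.0951816 = 0.0681385.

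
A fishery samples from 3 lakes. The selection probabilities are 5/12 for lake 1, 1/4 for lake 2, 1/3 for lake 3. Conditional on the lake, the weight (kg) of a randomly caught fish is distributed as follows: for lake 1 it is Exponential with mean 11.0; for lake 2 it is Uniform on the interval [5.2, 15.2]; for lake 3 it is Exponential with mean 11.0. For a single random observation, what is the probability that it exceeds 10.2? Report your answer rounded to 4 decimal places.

0.4217

Conditional on each lake, P(X > 10.2): 1: 0.395631; 2: 0.5; 3: 0.395631.
By total probability, P(X > 10.2) = 0.416667·0.395631 + 0.25·0.5 + 0.333333·0.395631 = 0.421723.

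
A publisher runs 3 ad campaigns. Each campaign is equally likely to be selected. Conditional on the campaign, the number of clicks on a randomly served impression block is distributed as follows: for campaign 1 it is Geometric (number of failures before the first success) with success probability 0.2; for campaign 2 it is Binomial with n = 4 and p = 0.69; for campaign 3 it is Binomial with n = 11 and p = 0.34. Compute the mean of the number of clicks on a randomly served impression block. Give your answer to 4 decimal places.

3.5000

Component means — 1: 4; 2: 2.76; 3: 3.74.
E[X] = 0.333333·4 + 0.333333·2.76 + 0.333333·3.74 = 3.5.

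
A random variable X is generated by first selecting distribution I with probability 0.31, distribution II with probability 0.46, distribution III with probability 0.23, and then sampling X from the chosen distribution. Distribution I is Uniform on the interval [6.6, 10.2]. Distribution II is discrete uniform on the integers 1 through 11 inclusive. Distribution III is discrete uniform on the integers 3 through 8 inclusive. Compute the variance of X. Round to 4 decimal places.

7.0531

Per component, I: μ=8.4, E[X²]=71.64; II: μ=6, E[X²]=46; III: μ=5.5, E[X²]=33.1667.
E[X] = 0.31·8.4 + 0.46·6 + 0.23·5.5 = 6.629.
E[X²] = 0.31·71.64 + 0.46·46 + 0.23·33.1667 = 50.9967.
Var(X) = E[X²] − (E[X])² = 50.9967 − 43.9436 = 7.05309.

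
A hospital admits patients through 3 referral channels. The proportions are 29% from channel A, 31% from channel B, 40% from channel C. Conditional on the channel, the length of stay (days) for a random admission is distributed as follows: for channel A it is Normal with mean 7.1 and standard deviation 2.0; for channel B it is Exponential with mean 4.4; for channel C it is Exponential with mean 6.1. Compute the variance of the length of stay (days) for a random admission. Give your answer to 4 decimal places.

23.1753

Per component, A: μ=7.1, E[X²]=54.41; B: μ=4.4, E[X²]=38.72; C: μ=6.1, E[X²]=74.42.
E[X] = 0.29·7.1 + 0.31·4.4 + 0.4·6.1 = 5.863.
E[X²] = 0.29·54.41 + 0.31·38.72 + 0.4·74.42 = 57.5501.
Var(X) = E[X²] − (E[X])² = 57.5501 − 34.3748 = 23.1753.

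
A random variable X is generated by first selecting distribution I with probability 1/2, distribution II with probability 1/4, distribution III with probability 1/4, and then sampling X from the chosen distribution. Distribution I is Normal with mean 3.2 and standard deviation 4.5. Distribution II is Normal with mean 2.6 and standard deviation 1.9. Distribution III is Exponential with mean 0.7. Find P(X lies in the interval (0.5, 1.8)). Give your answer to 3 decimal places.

0.206

Conditional on each component, P(0.5 < X < 1.8): I: 0.103605; II: 0.202336; III: 0.413115.
By total probability, P(0.5 < X < 1.8) = 0.5·0.103605 + 0.25·0.202336 + 0.25·0.413115 = 0.205665.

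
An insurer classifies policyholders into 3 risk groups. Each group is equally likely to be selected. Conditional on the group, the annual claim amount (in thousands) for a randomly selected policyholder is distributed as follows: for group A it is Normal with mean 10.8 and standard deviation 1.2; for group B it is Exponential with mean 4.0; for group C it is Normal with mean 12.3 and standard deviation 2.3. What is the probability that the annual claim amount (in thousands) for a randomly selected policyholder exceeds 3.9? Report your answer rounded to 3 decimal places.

0.792

Conditional on each group, P(X > 3.9): A: 1; B: 0.377192; C: 0.99987.
By total probability, P(X > 3.9) = 0.333333·1 + 0.333333·0.377192 + 0.333333·0.99987 = 0.792354.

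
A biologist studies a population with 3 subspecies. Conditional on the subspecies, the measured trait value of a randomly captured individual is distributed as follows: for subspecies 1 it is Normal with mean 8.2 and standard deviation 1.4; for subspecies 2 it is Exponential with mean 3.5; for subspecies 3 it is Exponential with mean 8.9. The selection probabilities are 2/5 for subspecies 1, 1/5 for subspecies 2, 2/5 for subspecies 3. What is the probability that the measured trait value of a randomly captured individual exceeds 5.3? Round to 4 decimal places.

Conditional on each subspecies, P(X > 5.3): 1: 0.980841; 2: 0.219965; 3: 0.551284.
By total probability, P(X > 5.3) = 0.4·0.980841 + 0.2·0.219965 + 0.4·0.551284 = 0.656843.

0.6568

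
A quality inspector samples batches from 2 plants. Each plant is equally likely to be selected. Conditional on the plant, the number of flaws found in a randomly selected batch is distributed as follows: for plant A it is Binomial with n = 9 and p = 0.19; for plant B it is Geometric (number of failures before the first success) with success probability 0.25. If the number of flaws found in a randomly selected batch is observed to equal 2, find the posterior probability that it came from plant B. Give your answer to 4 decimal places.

0.3211

Likelihoods P(X=2 | ·): A: 0.297307; B: 0.140625.
Posterior ∝ prior × likelihood. Numerator for B: 0.5·0.140625 = 0.0703125.
Normalizing constant: 0.5·0.297307 + 0.5·0.140625 = 0.218966.
P(B | observation) = 0.0703125 / 0.218966 = 0.321112.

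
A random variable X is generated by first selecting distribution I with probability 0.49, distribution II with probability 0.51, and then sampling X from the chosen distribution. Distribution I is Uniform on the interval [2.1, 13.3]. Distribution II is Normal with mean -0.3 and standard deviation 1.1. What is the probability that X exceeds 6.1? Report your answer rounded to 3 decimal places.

Conditional on each component, P(X > 6.1): I: 0.642857; II: 2.97456e-09.
By total probability, P(X > 6.1) = 0.49·0.642857 + 0.51·2.97456e-09 = 0.315.

0.315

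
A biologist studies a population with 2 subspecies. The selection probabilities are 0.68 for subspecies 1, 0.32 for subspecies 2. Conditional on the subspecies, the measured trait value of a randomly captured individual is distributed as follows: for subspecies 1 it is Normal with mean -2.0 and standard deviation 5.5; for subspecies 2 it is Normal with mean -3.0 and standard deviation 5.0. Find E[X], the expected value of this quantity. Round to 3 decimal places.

Component means — 1: -2; 2: -3.
E[X] = 0.68·-2 + 0.32·-3 = -2.32.

-2.320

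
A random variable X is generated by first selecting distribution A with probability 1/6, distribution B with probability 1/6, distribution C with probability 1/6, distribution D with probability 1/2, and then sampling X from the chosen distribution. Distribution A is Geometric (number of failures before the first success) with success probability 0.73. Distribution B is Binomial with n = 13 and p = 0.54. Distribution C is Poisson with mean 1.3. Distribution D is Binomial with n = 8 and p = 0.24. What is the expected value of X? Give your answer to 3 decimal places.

Component means — A: 0.369863; B: 7.02; C: 1.3; D: 1.92.
E[X] = 0.166667·0.369863 + 0.166667·7.02 + 0.166667·1.3 + 0.5·1.92 = 2.40831.

2.408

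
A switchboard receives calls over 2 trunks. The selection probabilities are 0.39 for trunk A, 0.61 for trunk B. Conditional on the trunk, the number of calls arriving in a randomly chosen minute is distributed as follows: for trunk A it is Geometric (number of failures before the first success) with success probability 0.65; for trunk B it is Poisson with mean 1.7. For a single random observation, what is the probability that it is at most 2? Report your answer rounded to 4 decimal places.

Conditional on each trunk, P(X ≤ 2): A: 0.957125; B: 0.757223.
By total probability, P(X ≤ 2) = 0.39·0.957125 + 0.61·0.757223 = 0.835185.

0.8352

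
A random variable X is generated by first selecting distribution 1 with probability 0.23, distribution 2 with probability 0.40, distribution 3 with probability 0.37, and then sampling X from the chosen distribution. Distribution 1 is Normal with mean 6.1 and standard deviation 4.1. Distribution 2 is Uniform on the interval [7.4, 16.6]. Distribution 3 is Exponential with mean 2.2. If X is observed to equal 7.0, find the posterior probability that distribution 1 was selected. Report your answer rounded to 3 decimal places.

0.758

Likelihoods f(7.0 | ·): 1: 0.0949867; 2: 0; 3: 0.0188682.
Posterior ∝ prior × likelihood. Numerator for 1: 0.23·0.0949867 = 0.0218469.
Normalizing constant: 0.23·0.0949867 + 0.4·0 + 0.37·0.0188682 = 0.0288282.
P(1 | observation) = 0.0218469 / 0.0288282 = 0.757833.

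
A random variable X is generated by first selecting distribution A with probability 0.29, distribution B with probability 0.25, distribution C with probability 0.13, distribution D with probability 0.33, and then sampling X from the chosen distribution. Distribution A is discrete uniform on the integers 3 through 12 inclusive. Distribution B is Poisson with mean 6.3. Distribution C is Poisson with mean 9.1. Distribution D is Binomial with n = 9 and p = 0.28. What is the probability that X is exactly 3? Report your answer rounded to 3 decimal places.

Conditional on each component, P(X = 3): A: 0.1; B: 0.0765271; C: 0.0140247; D: 0.256891.
By total probability, P(X = 3) = 0.29·0.1 + 0.25·0.0765271 + 0.13·0.0140247 + 0.33·0.256891 = 0.134729.

0.135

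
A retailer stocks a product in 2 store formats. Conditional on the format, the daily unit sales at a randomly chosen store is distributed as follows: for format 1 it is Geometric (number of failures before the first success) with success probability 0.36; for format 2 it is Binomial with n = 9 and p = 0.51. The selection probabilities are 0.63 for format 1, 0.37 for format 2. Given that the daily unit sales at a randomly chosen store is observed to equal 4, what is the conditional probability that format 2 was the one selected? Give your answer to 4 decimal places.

0.7007

Likelihoods P(X=4 | ·): 1: 0.060398; 2: 0.240786.
Posterior ∝ prior × likelihood. Numerator for 2: 0.37·0.240786 = 0.0890909.
Normalizing constant: 0.63·0.060398 + 0.37·0.240786 = 0.127142.
P(2 | observation) = 0.0890909 / 0.127142 = 0.700722.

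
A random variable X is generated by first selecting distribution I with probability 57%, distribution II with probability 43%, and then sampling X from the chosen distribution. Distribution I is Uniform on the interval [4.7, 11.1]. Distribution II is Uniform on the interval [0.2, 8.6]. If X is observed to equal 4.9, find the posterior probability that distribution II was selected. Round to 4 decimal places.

0.3650

Likelihoods f(4.9 | ·): I: 0.15625; II: 0.119048.
Posterior ∝ prior × likelihood. Numerator for II: 0.43·0.119048 = 0.0511905.
Normalizing constant: 0.57·0.15625 + 0.43·0.119048 = 0.140253.
P(II | observation) = 0.0511905 / 0.140253 = 0.364987.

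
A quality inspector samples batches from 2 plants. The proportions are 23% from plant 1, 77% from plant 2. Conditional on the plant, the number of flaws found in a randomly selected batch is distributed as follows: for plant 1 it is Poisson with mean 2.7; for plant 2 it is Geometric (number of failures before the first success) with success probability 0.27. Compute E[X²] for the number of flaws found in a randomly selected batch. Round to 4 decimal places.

15.6370

For each component E[X²] = Var + (mean)², giving 1: 9.99; 2: 17.3237.
Overall E[X²] = 0.23·9.99 + 0.77·17.3237 = 15.637.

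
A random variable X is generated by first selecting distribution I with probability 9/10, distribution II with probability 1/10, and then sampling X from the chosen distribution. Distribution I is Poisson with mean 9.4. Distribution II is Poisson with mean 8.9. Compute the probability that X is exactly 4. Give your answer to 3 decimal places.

Conditional on each component, P(X = 4): I: 0.0269111; II: 0.0356556.
By total probability, P(X = 4) = 0.9·0.0269111 + 0.1·0.0356556 = 0.0277856.

0.028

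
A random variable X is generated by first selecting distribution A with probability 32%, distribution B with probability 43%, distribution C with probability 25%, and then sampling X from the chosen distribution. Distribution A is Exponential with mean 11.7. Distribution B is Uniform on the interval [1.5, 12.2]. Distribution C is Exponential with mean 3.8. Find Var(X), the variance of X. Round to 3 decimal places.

60.747

Per component, A: μ=11.7, E[X²]=273.78; B: μ=6.85, E[X²]=56.4633; C: μ=3.8, E[X²]=28.88.
E[X] = 0.32·11.7 + 0.43·6.85 + 0.25·3.8 = 7.6395.
E[X²] = 0.32·273.78 + 0.43·56.4633 + 0.25·28.88 = 119.109.
Var(X) = E[X²] − (E[X])² = 119.109 − 58.362 = 60.7469.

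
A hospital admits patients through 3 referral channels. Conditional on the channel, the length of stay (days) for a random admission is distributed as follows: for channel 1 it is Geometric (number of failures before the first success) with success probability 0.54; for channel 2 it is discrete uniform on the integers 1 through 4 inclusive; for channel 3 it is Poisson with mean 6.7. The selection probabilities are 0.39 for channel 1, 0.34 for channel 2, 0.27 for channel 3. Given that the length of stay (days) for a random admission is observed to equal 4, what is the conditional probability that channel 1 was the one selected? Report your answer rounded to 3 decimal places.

0.077

Likelihoods P(X=4 | ·): 1: 0.0241783; 2: 0.25; 3: 0.103351.
Posterior ∝ prior × likelihood. Numerator for 1: 0.39·0.0241783 = 0.00942952.
Normalizing constant: 0.39·0.0241783 + 0.34·0.25 + 0.27·0.103351 = 0.122334.
P(1 | observation) = 0.00942952 / 0.122334 = 0.0770799.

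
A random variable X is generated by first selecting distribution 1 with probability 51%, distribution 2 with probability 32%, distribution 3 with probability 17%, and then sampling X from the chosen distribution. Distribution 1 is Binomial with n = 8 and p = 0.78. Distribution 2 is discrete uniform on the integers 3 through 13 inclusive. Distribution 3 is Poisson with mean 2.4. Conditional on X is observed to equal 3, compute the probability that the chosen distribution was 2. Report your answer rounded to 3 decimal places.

Likelihoods P(X=3 | ·): 1: 0.0136957; 2: 0.0909091; 3: 0.209014.
Posterior ∝ prior × likelihood. Numerator for 2: 0.32·0.0909091 = 0.0290909.
Normalizing constant: 0.51·0.0136957 + 0.32·0.0909091 + 0.17·0.209014 = 0.0716081.
P(2 | observation) = 0.0290909 / 0.0716081 = 0.406251.

0.406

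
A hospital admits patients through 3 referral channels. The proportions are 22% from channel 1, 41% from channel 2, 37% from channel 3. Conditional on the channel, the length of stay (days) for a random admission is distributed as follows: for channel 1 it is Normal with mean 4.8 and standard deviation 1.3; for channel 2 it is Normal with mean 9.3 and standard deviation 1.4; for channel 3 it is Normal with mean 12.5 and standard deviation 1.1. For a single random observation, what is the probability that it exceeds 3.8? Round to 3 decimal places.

Conditional on each channel, P(X > 3.8): 1: 0.779122; 2: 0.999957; 3: 1.
By total probability, P(X > 3.8) = 0.22·0.779122 + 0.41·0.999957 + 0.37·1 = 0.951389.

0.951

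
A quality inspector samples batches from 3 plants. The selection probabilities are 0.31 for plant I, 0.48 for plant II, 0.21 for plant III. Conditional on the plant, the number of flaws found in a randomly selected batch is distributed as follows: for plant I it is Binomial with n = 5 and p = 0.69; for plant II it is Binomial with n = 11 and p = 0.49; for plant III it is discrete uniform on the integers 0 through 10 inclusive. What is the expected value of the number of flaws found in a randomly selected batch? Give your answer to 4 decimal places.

Component means — I: 3.45; II: 5.39; III: 5.
E[X] = 0.31·3.45 + 0.48·5.39 + 0.21·5 = 4.7067.

4.7067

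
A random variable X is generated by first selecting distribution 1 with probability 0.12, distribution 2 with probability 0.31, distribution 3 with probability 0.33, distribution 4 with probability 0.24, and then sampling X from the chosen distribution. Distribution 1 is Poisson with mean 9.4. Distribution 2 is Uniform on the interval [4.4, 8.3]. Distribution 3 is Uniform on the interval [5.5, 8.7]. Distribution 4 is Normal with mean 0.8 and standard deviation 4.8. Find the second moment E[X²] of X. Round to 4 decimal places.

47.2242

For each component E[X²] = Var + (mean)², giving 1: 97.76; 2: 41.59; 3: 51.2633; 4: 23.68.
Overall E[X²] = 0.12·97.76 + 0.31·41.59 + 0.33·51.2633 + 0.24·23.68 = 47.2242.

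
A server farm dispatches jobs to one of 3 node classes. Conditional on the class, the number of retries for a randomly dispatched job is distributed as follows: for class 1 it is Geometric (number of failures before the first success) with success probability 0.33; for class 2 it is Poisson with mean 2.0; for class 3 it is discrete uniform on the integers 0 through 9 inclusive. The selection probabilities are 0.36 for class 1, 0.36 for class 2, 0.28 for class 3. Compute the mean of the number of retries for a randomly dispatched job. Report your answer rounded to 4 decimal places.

Component means — 1: 2.0303; 2: 2; 3: 4.5.
E[X] = 0.36·2.0303 + 0.36·2 + 0.28·4.5 = 2.71091.

2.7109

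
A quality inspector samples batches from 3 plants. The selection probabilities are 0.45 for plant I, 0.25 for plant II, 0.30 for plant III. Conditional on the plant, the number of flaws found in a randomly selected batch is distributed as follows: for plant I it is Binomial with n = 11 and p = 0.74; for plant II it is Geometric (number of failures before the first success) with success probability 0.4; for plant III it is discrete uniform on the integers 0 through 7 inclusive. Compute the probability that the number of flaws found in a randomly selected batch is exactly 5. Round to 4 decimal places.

Conditional on each plant, P(X = 5): I: 0.0316695; II: 0.031104; III: 0.125.
By total probability, P(X = 5) = 0.45·0.0316695 + 0.25·0.031104 + 0.3·0.125 = 0.0595273.

0.0595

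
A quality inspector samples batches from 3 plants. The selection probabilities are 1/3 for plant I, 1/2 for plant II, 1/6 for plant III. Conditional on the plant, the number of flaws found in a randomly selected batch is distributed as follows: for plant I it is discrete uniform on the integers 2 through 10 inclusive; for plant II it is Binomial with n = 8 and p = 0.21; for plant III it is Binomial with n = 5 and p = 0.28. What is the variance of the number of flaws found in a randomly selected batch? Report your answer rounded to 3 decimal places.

7.346

Per component, I: μ=6, E[X²]=42.6667; II: μ=1.68, E[X²]=4.1496; III: μ=1.4, E[X²]=2.968.
E[X] = 0.333333·6 + 0.5·1.68 + 0.166667·1.4 = 3.07333.
E[X²] = 0.333333·42.6667 + 0.5·4.1496 + 0.166667·2.968 = 16.7917.
Var(X) = E[X²] − (E[X])² = 16.7917 − 9.44538 = 7.34631.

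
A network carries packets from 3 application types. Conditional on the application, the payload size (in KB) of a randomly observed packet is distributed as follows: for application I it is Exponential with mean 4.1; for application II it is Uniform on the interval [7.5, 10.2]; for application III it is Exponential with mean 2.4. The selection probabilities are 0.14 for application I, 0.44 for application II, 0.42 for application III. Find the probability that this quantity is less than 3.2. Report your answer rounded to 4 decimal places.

Conditional on each application, P(X < 3.2): I: 0.541818; II: 0; III: 0.736403.
By total probability, P(X < 3.2) = 0.14·0.541818 + 0.44·0 + 0.42·0.736403 = 0.385144.

0.3851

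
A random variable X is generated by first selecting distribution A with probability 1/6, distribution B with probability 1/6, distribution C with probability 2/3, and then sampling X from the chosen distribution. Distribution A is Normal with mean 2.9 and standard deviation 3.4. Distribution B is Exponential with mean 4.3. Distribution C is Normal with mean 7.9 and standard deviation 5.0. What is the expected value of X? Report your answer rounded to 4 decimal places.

6.4667

Component means — A: 2.9; B: 4.3; C: 7.9.
E[X] = 0.166667·2.9 + 0.166667·4.3 + 0.666667·7.9 = 6.46667.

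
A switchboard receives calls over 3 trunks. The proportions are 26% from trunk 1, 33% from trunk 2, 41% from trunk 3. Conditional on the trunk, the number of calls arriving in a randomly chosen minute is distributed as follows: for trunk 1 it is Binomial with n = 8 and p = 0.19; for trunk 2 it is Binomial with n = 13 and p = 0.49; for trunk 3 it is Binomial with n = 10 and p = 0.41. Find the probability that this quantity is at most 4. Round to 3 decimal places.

Conditional on each trunk, P(X ≤ 4): 1: 0.991707; 2: 0.149766; 3: 0.607827.
By total probability, P(X ≤ 4) = 0.26·0.991707 + 0.33·0.149766 + 0.41·0.607827 = 0.556476.

0.556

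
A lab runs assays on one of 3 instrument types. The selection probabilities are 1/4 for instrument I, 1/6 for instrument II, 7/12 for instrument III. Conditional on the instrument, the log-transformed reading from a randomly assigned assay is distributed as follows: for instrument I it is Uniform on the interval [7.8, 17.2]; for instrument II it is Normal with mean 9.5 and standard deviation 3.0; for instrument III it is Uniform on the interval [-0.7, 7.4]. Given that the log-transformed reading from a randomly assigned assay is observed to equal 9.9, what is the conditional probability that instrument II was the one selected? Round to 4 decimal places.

Likelihoods f(9.9 | ·): I: 0.106383; II: 0.131804; III: 0.
Posterior ∝ prior × likelihood. Numerator for II: 0.166667·0.131804 = 0.0219673.
Normalizing constant: 0.25·0.106383 + 0.166667·0.131804 + 0.583333·0 = 0.0485631.
P(II | observation) = 0.0219673 / 0.0485631 = 0.452346.

0.4523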